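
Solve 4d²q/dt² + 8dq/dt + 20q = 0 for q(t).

Divide through by 4: q'' + 2q' + 5q = 0.
Characteristic equation r² + 2r + 5 = 0 has discriminant (2)² - 4·(5) = -16 < 0, so r = -1 ± 2i.
Hence q_h = C1*cos(2*t)*exp(-t) + C2*exp(-t)*sin(2*t).

q = C1*cos(2*t)*exp(-t) + C2*exp(-t)*sin(2*t)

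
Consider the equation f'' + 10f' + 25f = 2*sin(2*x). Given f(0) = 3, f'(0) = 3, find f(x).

Characteristic equation r² + 10r + 25 = 0 has discriminant (10)² - 4·(25) = 0, so r = -5 is a repeated root.
Hence f_h = (C1 + C2*x)*exp(-5*x).
Try f_p = A*cos(2*x) + B*sin(2*x). Substituting and equating the coefficients of cos(2x) and sin(2x) gives A = -40/841, B = 42/841, so f_p = -40*cos(2*x)/841 + 42*sin(2*x)/841.
General solution: f = -40*cos(2*x)/841 + 42*sin(2*x)/841 + C1*exp(-5*x) + C2*x*exp(-5*x).
Apply the initial conditions: f(0) = -40/841 + C1 = 3 and f'(0) = 84/841 + C2 - 5*C1 = 3. Solving gives C1 = 2563/841, C2 = 526/29.

f = -40*cos(2*x)/841 + 42*sin(2*x)/841 + 2563*exp(-5*x)/841 + 526*x*exp(-5*x)/29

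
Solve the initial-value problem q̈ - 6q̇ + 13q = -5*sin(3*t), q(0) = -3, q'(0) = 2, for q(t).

Characteristic equation r² - 6r + 13 = 0 has discriminant (-6)² - 4·(13) = -16 < 0, so r = 3 ± 2i.
Hence q_h = C1*cos(2*t)*exp(3*t) + C2*exp(3*t)*sin(2*t).
Try q_p = A*cos(3*t) + B*sin(3*t). Substituting and equating the coefficients of cos(3t) and sin(3t) gives A = -9/34, B = -1/17, so q_p = -9*cos(3*t)/34 - sin(3*t)/17.
General solution: q = -9*cos(3*t)/34 - sin(3*t)/17 + C1*cos(2*t)*exp(3*t) + C2*exp(3*t)*sin(2*t).
Apply the initial conditions: q(0) = -9/34 + C1 = -3 and q'(0) = -3/17 + 2*C2 + 3*C1 = 2. Solving gives C1 = -93/34, C2 = 353/68.

q = -9*cos(3*t)/34 - sin(3*t)/17 - 93*cos(2*t)*exp(3*t)/34 + 353*exp(3*t)*sin(2*t)/68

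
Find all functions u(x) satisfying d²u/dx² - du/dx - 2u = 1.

u = -1/2 + C1*exp(-x) + C2*exp(2*x)

Characteristic equation r² - r - 2 = 0 factors as (r + 1)(r - 2) = 0, so r = -1, 2.
Hence u_h = C1*exp(-x) + C2*exp(2*x).
For the particular solution try u_p = A0. Substituting and matching coefficients of each power of x gives A0 = -1/2, so u_p = -1/2.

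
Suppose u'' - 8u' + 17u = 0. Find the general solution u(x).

u = C1*cos(x)*exp(4*x) + C2*exp(4*x)*sin(x)

Characteristic equation r² - 8r + 17 = 0 has discriminant (-8)² - 4·(17) = -4 < 0, so r = 4 ± i.
Hence u_h = C1*cos(x)*exp(4*x) + C2*exp(4*x)*sin(x).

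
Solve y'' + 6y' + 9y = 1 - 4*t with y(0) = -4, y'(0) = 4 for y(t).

Characteristic equation r² + 6r + 9 = 0 has discriminant (6)² - 4·(9) = 0, so r = -3 is a repeated root.
Hence y_h = (C1 + C2*t)*exp(-3*t).
For the particular solution try y_p = A0 + A1*t. Substituting and matching coefficients of each power of t gives A0 = 11/27, A1 = -4/9, so y_p = 11/27 - 4*t/9.
General solution: y = 11/27 - 4*t/9 + C1*exp(-3*t) + C2*t*exp(-3*t).
Apply the initial conditions: y(0) = 11/27 + C1 = -4 and y'(0) = -4/9 + C2 - 3*C1 = 4. Solving gives C1 = -119/27, C2 = -79/9.

y = 11/27 - 119*exp(-3*t)/27 - 4*t/9 - 79*t*exp(-3*t)/9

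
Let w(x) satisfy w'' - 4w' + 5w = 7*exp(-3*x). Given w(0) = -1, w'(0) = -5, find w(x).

Characteristic equation r² - 4r + 5 = 0 has discriminant (-4)² - 4·(5) = -4 < 0, so r = 2 ± i.
Hence w_h = C1*cos(x)*exp(2*x) + C2*exp(2*x)*sin(x).
Try w_p = A*exp(-3*x). Substituting into the equation and dividing by exp(-3*x) gives A = 7/26, so w_p = 7*exp(-3*x)/26.
General solution: w = 7*exp(-3*x)/26 + C1*cos(x)*exp(2*x) + C2*exp(2*x)*sin(x).
Apply the initial conditions: w(0) = 7/26 + C1 = -1 and w'(0) = -21/26 + C2 + 2*C1 = -5. Solving gives C1 = -33/26, C2 = -43/26.

w = 7*exp(-3*x)/26 - 43*exp(2*x)*sin(x)/26 - 33*cos(x)*exp(2*x)/26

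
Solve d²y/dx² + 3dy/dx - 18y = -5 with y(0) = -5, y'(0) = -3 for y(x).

y = 5/18 - 104*exp(3*x)/27 - 77*exp(-6*x)/54

Characteristic equation r² + 3r - 18 = 0 factors as (r + 6)(r - 3) = 0, so r = -6, 3.
Hence y_h = C1*exp(-6*x) + C2*exp(3*x).
For the particular solution try y_p = A0. Substituting and matching coefficients of each power of x gives A0 = 5/18, so y_p = 5/18.
General solution: y = 5/18 + C1*exp(-6*x) + C2*exp(3*x).
Apply the initial conditions: y(0) = 5/18 + C1 + C2 = -5 and y'(0) = -6*C1 + 3*C2 = -3. Solving gives C1 = -77/54, C2 = -104/27.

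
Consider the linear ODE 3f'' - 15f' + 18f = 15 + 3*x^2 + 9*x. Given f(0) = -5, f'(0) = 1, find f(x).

f = 77/54 - 39*exp(2*x)/2 + x**2/6 + 7*x/9 + 353*exp(3*x)/27

Divide through by 3: f'' - 5f' + 6f = 5 + x^2 + 3*x.
Characteristic equation r² - 5r + 6 = 0 factors as (r - 2)(r - 3) = 0, so r = 2, 3.
Hence f_h = C1*exp(2*x) + C2*exp(3*x).
For the particular solution try f_p = A0 + A1*x + A2*x^2. Substituting and matching coefficients of each power of x gives A0 = 77/54, A1 = 7/9, A2 = 1/6, so f_p = 77/54 + x^2/6 + 7*x/9.
General solution: f = 77/54 + x^2/6 + 7*x/9 + C1*exp(2*x) + C2*exp(3*x).
Apply the initial conditions: f(0) = 77/54 + C1 + C2 = -5 and f'(0) = 7/9 + 2*C1 + 3*C2 = 1. Solving gives C1 = -39/2, C2 = 353/27.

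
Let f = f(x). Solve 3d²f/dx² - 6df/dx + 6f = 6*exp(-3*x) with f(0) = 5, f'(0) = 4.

Divide through by 3: f'' - 2f' + 2f = 2*exp(-3*x).
Characteristic equation r² - 2r + 2 = 0 has discriminant (-2)² - 4·(2) = -4 < 0, so r = 1 ± i.
Hence f_h = C1*cos(x)*exp(x) + C2*exp(x)*sin(x).
Try f_p = A*exp(-3*x). Substituting into the equation and dividing by exp(-3*x) gives A = 2/17, so f_p = 2*exp(-3*x)/17.
General solution: f = 2*exp(-3*x)/17 + C1*cos(x)*exp(x) + C2*exp(x)*sin(x).
Apply the initial conditions: f(0) = 2/17 + C1 = 5 and f'(0) = -6/17 + C1 + C2 = 4. Solving gives C1 = 83/17, C2 = -9/17.

f = 2*exp(-3*x)/17 - 9*exp(x)*sin(x)/17 + 83*cos(x)*exp(x)/17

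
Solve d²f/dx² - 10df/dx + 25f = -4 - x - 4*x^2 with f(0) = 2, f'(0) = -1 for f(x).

f = -134/625 - 21*x/125 - 4*x**2/25 + 1384*exp(5*x)/625 - 1488*x*exp(5*x)/125

Characteristic equation r² - 10r + 25 = 0 has discriminant (-10)² - 4·(25) = 0, so r = 5 is a repeated root.
Hence f_h = (C1 + C2*x)*exp(5*x).
For the particular solution try f_p = A0 + A1*x + A2*x^2. Substituting and matching coefficients of each power of x gives A0 = -134/625, A1 = -21/125, A2 = -4/25, so f_p = -134/625 - 21*x/125 - 4*x^2/25.
General solution: f = -134/625 - 21*x/125 - 4*x^2/25 + C1*exp(5*x) + C2*x*exp(5*x).
Apply the initial conditions: f(0) = -134/625 + C1 = 2 and f'(0) = -21/125 + C2 + 5*C1 = -1. Solving gives C1 = 1384/625, C2 = -1488/125.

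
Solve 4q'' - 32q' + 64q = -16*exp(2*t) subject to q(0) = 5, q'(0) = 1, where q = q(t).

Divide through by 4: q'' - 8q' + 16q = -4*exp(2*t).
Characteristic equation r² - 8r + 16 = 0 has discriminant (-8)² - 4·(16) = 0, so r = 4 is a repeated root.
Hence q_h = (C1 + C2*t)*exp(4*t).
Try q_p = A*exp(2*t). Substituting into the equation and dividing by exp(2*t) gives A = -1, so q_p = -exp(2*t).
General solution: q = -exp(2*t) + C1*exp(4*t) + C2*t*exp(4*t).
Apply the initial conditions: q(0) = -1 + C1 = 5 and q'(0) = -2 + C2 + 4*C1 = 1. Solving gives C1 = 6, C2 = -21.

q = -exp(2*t) + 6*exp(4*t) - 21*t*exp(4*t)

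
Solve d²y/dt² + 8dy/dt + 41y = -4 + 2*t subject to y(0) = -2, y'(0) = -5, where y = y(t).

Characteristic equation r² + 8r + 41 = 0 has discriminant (8)² - 4·(41) = -100 < 0, so r = -4 ± 5i.
Hence y_h = C1*cos(5*t)*exp(-4*t) + C2*exp(-4*t)*sin(5*t).
For the particular solution try y_p = A0 + A1*t. Substituting and matching coefficients of each power of t gives A0 = -180/1681, A1 = 2/41, so y_p = -180/1681 + 2*t/41.
General solution: y = -180/1681 + 2*t/41 + C1*cos(5*t)*exp(-4*t) + C2*exp(-4*t)*sin(5*t).
Apply the initial conditions: y(0) = -180/1681 + C1 = -2 and y'(0) = 2/41 - 4*C1 + 5*C2 = -5. Solving gives C1 = -3182/1681, C2 = -4243/1681.

y = -180/1681 + 2*t/41 - 4243*exp(-4*t)*sin(5*t)/1681 - 3182*cos(5*t)*exp(-4*t)/1681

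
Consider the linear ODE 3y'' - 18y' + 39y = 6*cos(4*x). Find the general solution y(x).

y = -16*sin(4*x)/195 - 2*cos(4*x)/195 + C1*cos(2*x)*exp(3*x) + C2*exp(3*x)*sin(2*x)

Divide through by 3: y'' - 6y' + 13y = 2*cos(4*x).
Characteristic equation r² - 6r + 13 = 0 has discriminant (-6)² - 4·(13) = -16 < 0, so r = 3 ± 2i.
Hence y_h = C1*cos(2*x)*exp(3*x) + C2*exp(3*x)*sin(2*x).
Try y_p = A*cos(4*x) + B*sin(4*x). Substituting and equating the coefficients of cos(4x) and sin(4x) gives A = -2/195, B = -16/195, so y_p = -16*sin(4*x)/195 - 2*cos(4*x)/195.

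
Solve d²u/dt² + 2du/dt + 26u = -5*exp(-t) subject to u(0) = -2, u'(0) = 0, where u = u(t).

u = -exp(-t)/5 - 9*cos(5*t)*exp(-t)/5 - 2*exp(-t)*sin(5*t)/5

Characteristic equation r² + 2r + 26 = 0 has discriminant (2)² - 4·(26) = -100 < 0, so r = -1 ± 5i.
Hence u_h = C1*cos(5*t)*exp(-t) + C2*exp(-t)*sin(5*t).
Try u_p = A*exp(-t). Substituting into the equation and dividing by exp(-t) gives A = -1/5, so u_p = -exp(-t)/5.
General solution: u = -exp(-t)/5 + C1*cos(5*t)*exp(-t) + C2*exp(-t)*sin(5*t).
Apply the initial conditions: u(0) = -1/5 + C1 = -2 and u'(0) = 1/5 - C1 + 5*C2 = 0. Solving gives C1 = -9/5, C2 = -2/5.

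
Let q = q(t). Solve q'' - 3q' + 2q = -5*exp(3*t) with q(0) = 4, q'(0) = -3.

q = -2*exp(2*t) - 5*exp(3*t)/2 + 17*exp(t)/2

Characteristic equation r² - 3r + 2 = 0 factors as (r - 2)(r - 1) = 0, so r = 2, 1.
Hence q_h = C1*exp(2*t) + C2*exp(t).
Try q_p = A*exp(3*t). Substituting into the equation and dividing by exp(3*t) gives A = -5/2, so q_p = -5*exp(3*t)/2.
General solution: q = -5*exp(3*t)/2 + C1*exp(2*t) + C2*exp(t).
Apply the initial conditions: q(0) = -5/2 + C1 + C2 = 4 and q'(0) = -15/2 + C2 + 2*C1 = -3. Solving gives C1 = -2, C2 = 17/2.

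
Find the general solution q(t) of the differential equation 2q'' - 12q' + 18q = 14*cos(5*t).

q = -105*sin(5*t)/578 - 28*cos(5*t)/289 + C1*exp(3*t) + C2*t*exp(3*t)

Divide through by 2: q'' - 6q' + 9q = 7*cos(5*t).
Characteristic equation r² - 6r + 9 = 0 has discriminant (-6)² - 4·(9) = 0, so r = 3 is a repeated root.
Hence q_h = (C1 + C2*t)*exp(3*t).
Try q_p = A*cos(5*t) + B*sin(5*t). Substituting and equating the coefficients of cos(5t) and sin(5t) gives A = -28/289, B = -105/578, so q_p = -105*sin(5*t)/578 - 28*cos(5*t)/289.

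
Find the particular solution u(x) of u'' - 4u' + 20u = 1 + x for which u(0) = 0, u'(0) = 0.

Characteristic equation r² - 4r + 20 = 0 has discriminant (-4)² - 4·(20) = -64 < 0, so r = 2 ± 4i.
Hence u_h = C1*cos(4*x)*exp(2*x) + C2*exp(2*x)*sin(4*x).
For the particular solution try u_p = A0 + A1*x. Substituting and matching coefficients of each power of x gives A0 = 3/50, A1 = 1/20, so u_p = 3/50 + x/20.
General solution: u = 3/50 + x/20 + C1*cos(4*x)*exp(2*x) + C2*exp(2*x)*sin(4*x).
Apply the initial conditions: u(0) = 3/50 + C1 = 0 and u'(0) = 1/20 + 2*C1 + 4*C2 = 0. Solving gives C1 = -3/50, C2 = 7/400.

u = 3/50 + x/20 - 3*cos(4*x)*exp(2*x)/50 + 7*exp(2*x)*sin(4*x)/400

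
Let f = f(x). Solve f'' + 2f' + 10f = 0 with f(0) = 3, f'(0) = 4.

Characteristic equation r² + 2r + 10 = 0 has discriminant (2)² - 4·(10) = -36 < 0, so r = -1 ± 3i.
Hence f_h = C1*cos(3*x)*exp(-x) + C2*exp(-x)*sin(3*x).
Apply the initial conditions: f(0) = C1 = 3 and f'(0) = -C1 + 3*C2 = 4. Solving gives C1 = 3, C2 = 7/3.

f = 3*cos(3*x)*exp(-x) + 7*exp(-x)*sin(3*x)/3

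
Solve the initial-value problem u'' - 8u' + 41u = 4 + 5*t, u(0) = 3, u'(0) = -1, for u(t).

u = 204/1681 + 5*t/41 - 21242*exp(4*t)*sin(5*t)/8405 + 4839*cos(5*t)*exp(4*t)/1681

Characteristic equation r² - 8r + 41 = 0 has discriminant (-8)² - 4·(41) = -100 < 0, so r = 4 ± 5i.
Hence u_h = C1*cos(5*t)*exp(4*t) + C2*exp(4*t)*sin(5*t).
For the particular solution try u_p = A0 + A1*t. Substituting and matching coefficients of each power of t gives A0 = 204/1681, A1 = 5/41, so u_p = 204/1681 + 5*t/41.
General solution: u = 204/1681 + 5*t/41 + C1*cos(5*t)*exp(4*t) + C2*exp(4*t)*sin(5*t).
Apply the initial conditions: u(0) = 204/1681 + C1 = 3 and u'(0) = 5/41 + 4*C1 + 5*C2 = -1. Solving gives C1 = 4839/1681, C2 = -21242/8405.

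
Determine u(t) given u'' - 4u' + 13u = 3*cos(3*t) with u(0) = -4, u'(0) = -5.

Characteristic equation r² - 4r + 13 = 0 has discriminant (-4)² - 4·(13) = -36 < 0, so r = 2 ± 3i.
Hence u_h = C1*cos(3*t)*exp(2*t) + C2*exp(2*t)*sin(3*t).
Try u_p = A*cos(3*t) + B*sin(3*t). Substituting and equating the coefficients of cos(3t) and sin(3t) gives A = 3/40, B = -9/40, so u_p = -9*sin(3*t)/40 + 3*cos(3*t)/40.
General solution: u = -9*sin(3*t)/40 + 3*cos(3*t)/40 + C1*cos(3*t)*exp(2*t) + C2*exp(2*t)*sin(3*t).
Apply the initial conditions: u(0) = 3/40 + C1 = -4 and u'(0) = -27/40 + 2*C1 + 3*C2 = -5. Solving gives C1 = -163/40, C2 = 51/40.

u = -9*sin(3*t)/40 + 3*cos(3*t)/40 - 163*cos(3*t)*exp(2*t)/40 + 51*exp(2*t)*sin(3*t)/40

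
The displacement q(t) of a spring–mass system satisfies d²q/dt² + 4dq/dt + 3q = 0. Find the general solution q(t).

Characteristic equation r² + 4r + 3 = 0 factors as (r + 1)(r + 3) = 0, so r = -1, -3.
Hence q_h = C1*exp(-t) + C2*exp(-3*t).

q = C1*exp(-t) + C2*exp(-3*t)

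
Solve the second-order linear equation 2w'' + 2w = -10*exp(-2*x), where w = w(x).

w = -exp(-2*x) + C1*cos(x) + C2*sin(x)

Divide through by 2: w'' + w = -5*exp(-2*x).
Characteristic equation r² + 1 = 0 has discriminant (0)² - 4·(1) = -4 < 0, so r = ± i.
Hence w_h = C1*cos(x) + C2*sin(x).
Try w_p = A*exp(-2*x). Substituting into the equation and dividing by exp(-2*x) gives A = -1, so w_p = -exp(-2*x).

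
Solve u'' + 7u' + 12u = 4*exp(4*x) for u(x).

u = exp(4*x)/14 + C1*exp(-4*x) + C2*exp(-3*x)

Characteristic equation r² + 7r + 12 = 0 factors as (r + 4)(r + 3) = 0, so r = -4, -3.
Hence u_h = C1*exp(-4*x) + C2*exp(-3*x).
Try u_p = A*exp(4*x). Substituting into the equation and dividing by exp(4*x) gives A = 1/14, so u_p = exp(4*x)/14.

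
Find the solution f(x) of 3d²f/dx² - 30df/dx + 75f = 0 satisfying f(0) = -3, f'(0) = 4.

Divide through by 3: f'' - 10f' + 25f = 0.
Characteristic equation r² - 10r + 25 = 0 has discriminant (-10)² - 4·(25) = 0, so r = 5 is a repeated root.
Hence f_h = (C1 + C2*x)*exp(5*x).
Apply the initial conditions: f(0) = C1 = -3 and f'(0) = C2 + 5*C1 = 4. Solving gives C1 = -3, C2 = 19.

f = -3*exp(5*x) + 19*x*exp(5*x)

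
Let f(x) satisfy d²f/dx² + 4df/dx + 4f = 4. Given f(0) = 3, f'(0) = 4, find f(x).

Characteristic equation r² + 4r + 4 = 0 has discriminant (4)² - 4·(4) = 0, so r = -2 is a repeated root.
Hence f_h = (C1 + C2*x)*exp(-2*x).
For the particular solution try f_p = A0. Substituting and matching coefficients of each power of x gives A0 = 1, so f_p = 1.
General solution: f = 1 + C1*exp(-2*x) + C2*x*exp(-2*x).
Apply the initial conditions: f(0) = 1 + C1 = 3 and f'(0) = C2 - 2*C1 = 4. Solving gives C1 = 2, C2 = 8.

f = 1 + 2*exp(-2*x) + 8*x*exp(-2*x)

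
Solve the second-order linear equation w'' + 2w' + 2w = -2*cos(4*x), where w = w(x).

w = -4*sin(4*x)/65 + 7*cos(4*x)/65 + C1*cos(x)*exp(-x) + C2*exp(-x)*sin(x)

Characteristic equation r² + 2r + 2 = 0 has discriminant (2)² - 4·(2) = -4 < 0, so r = -1 ± i.
Hence w_h = C1*cos(x)*exp(-x) + C2*exp(-x)*sin(x).
Try w_p = A*cos(4*x) + B*sin(4*x). Substituting and equating the coefficients of cos(4x) and sin(4x) gives A = 7/65, B = -4/65, so w_p = -4*sin(4*x)/65 + 7*cos(4*x)/65.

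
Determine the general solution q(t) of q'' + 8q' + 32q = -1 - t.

Characteristic equation r² + 8r + 32 = 0 has discriminant (8)² - 4·(32) = -64 < 0, so r = -4 ± 4i.
Hence q_h = C1*cos(4*t)*exp(-4*t) + C2*exp(-4*t)*sin(4*t).
For the particular solution try q_p = A0 + A1*t. Substituting and matching coefficients of each power of t gives A0 = -3/128, A1 = -1/32, so q_p = -3/128 - t/32.

q = -3/128 - t/32 + C1*cos(4*t)*exp(-4*t) + C2*exp(-4*t)*sin(4*t)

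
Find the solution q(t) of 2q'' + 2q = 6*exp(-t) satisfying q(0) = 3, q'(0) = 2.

Divide through by 2: q'' + q = 3*exp(-t).
Characteristic equation r² + 1 = 0 has discriminant (0)² - 4·(1) = -4 < 0, so r = ± i.
Hence q_h = C1*cos(t) + C2*sin(t).
Try q_p = A*exp(-t). Substituting into the equation and dividing by exp(-t) gives A = 3/2, so q_p = 3*exp(-t)/2.
General solution: q = 3*exp(-t)/2 + C1*cos(t) + C2*sin(t).
Apply the initial conditions: q(0) = 3/2 + C1 = 3 and q'(0) = -3/2 + C2 = 2. Solving gives C1 = 3/2, C2 = 7/2.

q = 3*cos(t)/2 + 3*exp(-t)/2 + 7*sin(t)/2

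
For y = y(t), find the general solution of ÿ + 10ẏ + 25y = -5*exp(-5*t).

y = C1*exp(-5*t) - 5*t**2*exp(-5*t)/2 + C2*t*exp(-5*t)

Characteristic equation r² + 10r + 25 = 0 has discriminant (10)² - 4·(25) = 0, so r = -5 is a repeated root.
Hence y_h = (C1 + C2*t)*exp(-5*t).
Since exp(-5*t) solves the homogeneous equation (r = -5 is a root of multiplicity 2), multiply the trial by t^2. Try y_p = A*t^2*exp(-5*t). Substituting into the equation and dividing by exp(-5*t) gives A = -5/2, so y_p = -5*t^2*exp(-5*t)/2.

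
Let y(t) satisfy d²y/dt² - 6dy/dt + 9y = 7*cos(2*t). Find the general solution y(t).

Characteristic equation r² - 6r + 9 = 0 has discriminant (-6)² - 4·(9) = 0, so r = 3 is a repeated root.
Hence y_h = (C1 + C2*t)*exp(3*t).
Try y_p = A*cos(2*t) + B*sin(2*t). Substituting and equating the coefficients of cos(2t) and sin(2t) gives A = 35/169, B = -84/169, so y_p = -84*sin(2*t)/169 + 35*cos(2*t)/169.

y = -84*sin(2*t)/169 + 35*cos(2*t)/169 + C1*exp(3*t) + C2*t*exp(3*t)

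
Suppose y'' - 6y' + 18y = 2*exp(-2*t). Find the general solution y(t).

Characteristic equation r² - 6r + 18 = 0 has discriminant (-6)² - 4·(18) = -36 < 0, so r = 3 ± 3i.
Hence y_h = C1*cos(3*t)*exp(3*t) + C2*exp(3*t)*sin(3*t).
Try y_p = A*exp(-2*t). Substituting into the equation and dividing by exp(-2*t) gives A = 1/17, so y_p = exp(-2*t)/17.

y = exp(-2*t)/17 + C1*cos(3*t)*exp(3*t) + C2*exp(3*t)*sin(3*t)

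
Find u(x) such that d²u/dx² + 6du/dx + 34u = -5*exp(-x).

u = -5*exp(-x)/29 + C1*cos(5*x)*exp(-3*x) + C2*exp(-3*x)*sin(5*x)

Characteristic equation r² + 6r + 34 = 0 has discriminant (6)² - 4·(34) = -100 < 0, so r = -3 ± 5i.
Hence u_h = C1*cos(5*x)*exp(-3*x) + C2*exp(-3*x)*sin(5*x).
Try u_p = A*exp(-x). Substituting into the equation and dividing by exp(-x) gives A = -5/29, so u_p = -5*exp(-x)/29.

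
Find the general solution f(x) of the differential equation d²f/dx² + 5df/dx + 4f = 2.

Characteristic equation r² + 5r + 4 = 0 factors as (r + 4)(r + 1) = 0, so r = -4, -1.
Hence f_h = C1*exp(-4*x) + C2*exp(-x).
For the particular solution try f_p = A0. Substituting and matching coefficients of each power of x gives A0 = 1/2, so f_p = 1/2.

f = 1/2 + C1*exp(-4*x) + C2*exp(-x)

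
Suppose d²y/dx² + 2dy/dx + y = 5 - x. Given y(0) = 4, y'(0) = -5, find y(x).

Characteristic equation r² + 2r + 1 = 0 has discriminant (2)² - 4·(1) = 0, so r = -1 is a repeated root.
Hence y_h = (C1 + C2*x)*exp(-x).
For the particular solution try y_p = A0 + A1*x. Substituting and matching coefficients of each power of x gives A0 = 7, A1 = -1, so y_p = 7 - x.
General solution: y = 7 - x + C1*exp(-x) + C2*x*exp(-x).
Apply the initial conditions: y(0) = 7 + C1 = 4 and y'(0) = -1 + C2 - C1 = -5. Solving gives C1 = -3, C2 = -7.

y = 7 - x - 3*exp(-x) - 7*x*exp(-x)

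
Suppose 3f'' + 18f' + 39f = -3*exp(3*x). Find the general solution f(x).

Divide through by 3: f'' + 6f' + 13f = -exp(3*x).
Characteristic equation r² + 6r + 13 = 0 has discriminant (6)² - 4·(13) = -16 < 0, so r = -3 ± 2i.
Hence f_h = C1*cos(2*x)*exp(-3*x) + C2*exp(-3*x)*sin(2*x).
Try f_p = A*exp(3*x). Substituting into the equation and dividing by exp(3*x) gives A = -1/40, so f_p = -exp(3*x)/40.

f = -exp(3*x)/40 + C1*cos(2*x)*exp(-3*x) + C2*exp(-3*x)*sin(2*x)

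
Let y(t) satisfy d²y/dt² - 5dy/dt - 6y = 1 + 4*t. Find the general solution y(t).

Characteristic equation r² - 5r - 6 = 0 factors as (r + 1)(r - 6) = 0, so r = -1, 6.
Hence y_h = C1*exp(-t) + C2*exp(6*t).
For the particular solution try y_p = A0 + A1*t. Substituting and matching coefficients of each power of t gives A0 = 7/18, A1 = -2/3, so y_p = 7/18 - 2*t/3.

y = 7/18 - 2*t/3 + C1*exp(-t) + C2*exp(6*t)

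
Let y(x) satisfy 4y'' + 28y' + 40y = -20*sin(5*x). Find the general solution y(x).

y = 3*sin(5*x)/58 + 7*cos(5*x)/58 + C1*exp(-2*x) + C2*exp(-5*x)

Divide through by 4: y'' + 7y' + 10y = -5*sin(5*x).
Characteristic equation r² + 7r + 10 = 0 factors as (r + 2)(r + 5) = 0, so r = -2, -5.
Hence y_h = C1*exp(-2*x) + C2*exp(-5*x).
Try y_p = A*cos(5*x) + B*sin(5*x). Substituting and equating the coefficients of cos(5x) and sin(5x) gives A = 7/58, B = 3/58, so y_p = 3*sin(5*x)/58 + 7*cos(5*x)/58.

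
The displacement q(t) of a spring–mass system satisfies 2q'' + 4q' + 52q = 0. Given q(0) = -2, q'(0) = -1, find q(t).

Divide through by 2: q'' + 2q' + 26q = 0.
Characteristic equation r² + 2r + 26 = 0 has discriminant (2)² - 4·(26) = -100 < 0, so r = -1 ± 5i.
Hence q_h = C1*cos(5*t)*exp(-t) + C2*exp(-t)*sin(5*t).
Apply the initial conditions: q(0) = C1 = -2 and q'(0) = -C1 + 5*C2 = -1. Solving gives C1 = -2, C2 = -3/5.

q = -2*cos(5*t)*exp(-t) - 3*exp(-t)*sin(5*t)/5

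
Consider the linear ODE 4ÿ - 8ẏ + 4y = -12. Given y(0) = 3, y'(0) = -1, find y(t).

y = -3 + 6*exp(t) - 7*t*exp(t)

Divide through by 4: y'' - 2y' + y = -3.
Characteristic equation r² - 2r + 1 = 0 has discriminant (-2)² - 4·(1) = 0, so r = 1 is a repeated root.
Hence y_h = (C1 + C2*t)*exp(t).
For the particular solution try y_p = A0. Substituting and matching coefficients of each power of t gives A0 = -3, so y_p = -3.
General solution: y = -3 + C1*exp(t) + C2*t*exp(t).
Apply the initial conditions: y(0) = -3 + C1 = 3 and y'(0) = C1 + C2 = -1. Solving gives C1 = 6, C2 = -7.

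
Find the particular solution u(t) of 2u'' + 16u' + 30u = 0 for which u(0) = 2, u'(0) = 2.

u = -4*exp(-5*t) + 6*exp(-3*t)

Divide through by 2: u'' + 8u' + 15u = 0.
Characteristic equation r² + 8r + 15 = 0 factors as (r + 3)(r + 5) = 0, so r = -3, -5.
Hence u_h = C1*exp(-3*t) + C2*exp(-5*t).
Apply the initial conditions: u(0) = C1 + C2 = 2 and u'(0) = -5*C2 - 3*C1 = 2. Solving gives C1 = 6, C2 = -4.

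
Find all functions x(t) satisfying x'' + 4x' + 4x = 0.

x = C1*exp(-2*t) + C2*t*exp(-2*t)

Characteristic equation r² + 4r + 4 = 0 has discriminant (4)² - 4·(4) = 0, so r = -2 is a repeated root.
Hence x_h = (C1 + C2*t)*exp(-2*t).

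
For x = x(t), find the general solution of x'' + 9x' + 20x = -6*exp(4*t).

Characteristic equation r² + 9r + 20 = 0 factors as (r + 4)(r + 5) = 0, so r = -4, -5.
Hence x_h = C1*exp(-4*t) + C2*exp(-5*t).
Try x_p = A*exp(4*t). Substituting into the equation and dividing by exp(4*t) gives A = -1/12, so x_p = -exp(4*t)/12.

x = -exp(4*t)/12 + C1*exp(-4*t) + C2*exp(-5*t)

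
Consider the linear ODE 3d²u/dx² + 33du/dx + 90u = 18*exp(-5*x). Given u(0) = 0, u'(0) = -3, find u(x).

u = -9*exp(-5*x) + 9*exp(-6*x) + 6*x*exp(-5*x)

Divide through by 3: u'' + 11u' + 30u = 6*exp(-5*x).
Characteristic equation r² + 11r + 30 = 0 factors as (r + 5)(r + 6) = 0, so r = -5, -6.
Hence u_h = C1*exp(-5*x) + C2*exp(-6*x).
Since exp(-5*x) solves the homogeneous equation (r = -5 is a root of multiplicity 1), multiply the trial by x. Try u_p = A*x*exp(-5*x). Substituting into the equation and dividing by exp(-5*x) gives A = 6, so u_p = 6*x*exp(-5*x).
General solution: u = C1*exp(-5*x) + C2*exp(-6*x) + 6*x*exp(-5*x).
Apply the initial conditions: u(0) = C1 + C2 = 0 and u'(0) = 6 - 6*C2 - 5*C1 = -3. Solving gives C1 = -9, C2 = 9.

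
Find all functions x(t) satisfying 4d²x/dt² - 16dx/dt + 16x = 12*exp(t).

x = 3*exp(t) + C1*exp(2*t) + C2*t*exp(2*t)

Divide through by 4: x'' - 4x' + 4x = 3*exp(t).
Characteristic equation r² - 4r + 4 = 0 has discriminant (-4)² - 4·(4) = 0, so r = 2 is a repeated root.
Hence x_h = (C1 + C2*t)*exp(2*t).
Try x_p = A*exp(t). Substituting into the equation and dividing by exp(t) gives A = 3, so x_p = 3*exp(t).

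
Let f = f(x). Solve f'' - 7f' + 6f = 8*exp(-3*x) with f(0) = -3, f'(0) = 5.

f = -5*exp(x) + 2*exp(-3*x)/9 + 16*exp(6*x)/9

Characteristic equation r² - 7r + 6 = 0 factors as (r - 6)(r - 1) = 0, so r = 6, 1.
Hence f_h = C1*exp(6*x) + C2*exp(x).
Try f_p = A*exp(-3*x). Substituting into the equation and dividing by exp(-3*x) gives A = 2/9, so f_p = 2*exp(-3*x)/9.
General solution: f = 2*exp(-3*x)/9 + C1*exp(6*x) + C2*exp(x).
Apply the initial conditions: f(0) = 2/9 + C1 + C2 = -3 and f'(0) = -2/3 + C2 + 6*C1 = 5. Solving gives C1 = 16/9, C2 = -5.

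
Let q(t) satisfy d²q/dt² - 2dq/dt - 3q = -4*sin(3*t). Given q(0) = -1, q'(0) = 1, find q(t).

q = -7*exp(-t)/10 - 2*cos(3*t)/15 - exp(3*t)/6 + 4*sin(3*t)/15

Characteristic equation r² - 2r - 3 = 0 factors as (r + 1)(r - 3) = 0, so r = -1, 3.
Hence q_h = C1*exp(-t) + C2*exp(3*t).
Try q_p = A*cos(3*t) + B*sin(3*t). Substituting and equating the coefficients of cos(3t) and sin(3t) gives A = -2/15, B = 4/15, so q_p = -2*cos(3*t)/15 + 4*sin(3*t)/15.
General solution: q = -2*cos(3*t)/15 + 4*sin(3*t)/15 + C1*exp(-t) + C2*exp(3*t).
Apply the initial conditions: q(0) = -2/15 + C1 + C2 = -1 and q'(0) = 4/5 - C1 + 3*C2 = 1. Solving gives C1 = -7/10, C2 = -1/6.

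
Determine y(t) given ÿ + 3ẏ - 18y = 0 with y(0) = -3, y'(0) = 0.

Characteristic equation r² + 3r - 18 = 0 factors as (r + 6)(r - 3) = 0, so r = -6, 3.
Hence y_h = C1*exp(-6*t) + C2*exp(3*t).
Apply the initial conditions: y(0) = C1 + C2 = -3 and y'(0) = -6*C1 + 3*C2 = 0. Solving gives C1 = -1, C2 = -2.

y = -exp(-6*t) - 2*exp(3*t)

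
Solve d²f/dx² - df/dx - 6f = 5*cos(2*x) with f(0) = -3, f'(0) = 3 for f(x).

f = -43*exp(-2*x)/20 - 25*cos(2*x)/52 - 24*exp(3*x)/65 - 5*sin(2*x)/52

Characteristic equation r² - r - 6 = 0 factors as (r + 2)(r - 3) = 0, so r = -2, 3.
Hence f_h = C1*exp(-2*x) + C2*exp(3*x).
Try f_p = A*cos(2*x) + B*sin(2*x). Substituting and equating the coefficients of cos(2x) and sin(2x) gives A = -25/52, B = -5/52, so f_p = -25*cos(2*x)/52 - 5*sin(2*x)/52.
General solution: f = -25*cos(2*x)/52 - 5*sin(2*x)/52 + C1*exp(-2*x) + C2*exp(3*x).
Apply the initial conditions: f(0) = -25/52 + C1 + C2 = -3 and f'(0) = -5/26 - 2*C1 + 3*C2 = 3. Solving gives C1 = -43/20, C2 = -24/65.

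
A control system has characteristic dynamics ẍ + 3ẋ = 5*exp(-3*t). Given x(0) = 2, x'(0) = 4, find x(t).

Characteristic equation r² + 3r = 0 factors as (r + 3)r = 0, so r = -3, 0.
Hence x_h = C1*exp(-3*t) + C2.
Since exp(-3*t) solves the homogeneous equation (r = -3 is a root of multiplicity 1), multiply the trial by t. Try x_p = A*t*exp(-3*t). Substituting into the equation and dividing by exp(-3*t) gives A = -5/3, so x_p = -5*t*exp(-3*t)/3.
General solution: x = C2 + C1*exp(-3*t) - 5*t*exp(-3*t)/3.
Apply the initial conditions: x(0) = C1 + C2 = 2 and x'(0) = -5/3 - 3*C1 = 4. Solving gives C1 = -17/9, C2 = 35/9.

x = 35/9 - 17*exp(-3*t)/9 - 5*t*exp(-3*t)/3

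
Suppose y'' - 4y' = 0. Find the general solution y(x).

Characteristic equation r² - 4r = 0 factors as (r - 4)r = 0, so r = 4, 0.
Hence y_h = C1*exp(4*x) + C2.

y = C2 + C1*exp(4*x)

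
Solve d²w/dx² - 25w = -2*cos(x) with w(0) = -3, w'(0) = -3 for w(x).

w = -239*exp(5*x)/130 - 161*exp(-5*x)/130 + cos(x)/13

Characteristic equation r² - 25 = 0 factors as (r + 5)(r - 5) = 0, so r = -5, 5.
Hence w_h = C1*exp(-5*x) + C2*exp(5*x).
Try w_p = A*cos(x) + B*sin(x). Substituting and equating the coefficients of cos(x) and sin(x) gives A = 1/13, B = 0, so w_p = cos(x)/13.
General solution: w = cos(x)/13 + C1*exp(-5*x) + C2*exp(5*x).
Apply the initial conditions: w(0) = 1/13 + C1 + C2 = -3 and w'(0) = -5*C1 + 5*C2 = -3. Solving gives C1 = -161/130, C2 = -239/130.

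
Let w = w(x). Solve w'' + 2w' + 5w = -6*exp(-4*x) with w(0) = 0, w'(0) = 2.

Characteristic equation r² + 2r + 5 = 0 has discriminant (2)² - 4·(5) = -16 < 0, so r = -1 ± 2i.
Hence w_h = C1*cos(2*x)*exp(-x) + C2*exp(-x)*sin(2*x).
Try w_p = A*exp(-4*x). Substituting into the equation and dividing by exp(-4*x) gives A = -6/13, so w_p = -6*exp(-4*x)/13.
General solution: w = -6*exp(-4*x)/13 + C1*cos(2*x)*exp(-x) + C2*exp(-x)*sin(2*x).
Apply the initial conditions: w(0) = -6/13 + C1 = 0 and w'(0) = 24/13 - C1 + 2*C2 = 2. Solving gives C1 = 6/13, C2 = 4/13.

w = -6*exp(-4*x)/13 + 4*exp(-x)*sin(2*x)/13 + 6*cos(2*x)*exp(-x)/13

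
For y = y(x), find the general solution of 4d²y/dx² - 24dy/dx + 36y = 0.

Divide through by 4: y'' - 6y' + 9y = 0.
Characteristic equation r² - 6r + 9 = 0 has discriminant (-6)² - 4·(9) = 0, so r = 3 is a repeated root.
Hence y_h = (C1 + C2*x)*exp(3*x).

y = C1*exp(3*x) + C2*x*exp(3*x)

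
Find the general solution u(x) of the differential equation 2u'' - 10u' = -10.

Divide through by 2: u'' - 5u' = -5.
Characteristic equation r² - 5r = 0 factors as (r - 5)r = 0, so r = 5, 0.
Hence u_h = C1*exp(5*x) + C2.
Since 0 is a characteristic root (multiplicity 1), multiply the polynomial trial by x: try u_p = A0*x. Substituting and matching coefficients of each power of x gives A0 = 1, so u_p = x.

u = C2 + x + C1*exp(5*x)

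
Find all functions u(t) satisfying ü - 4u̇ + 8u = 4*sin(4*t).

u = -sin(4*t)/10 + cos(4*t)/5 + C1*cos(2*t)*exp(2*t) + C2*exp(2*t)*sin(2*t)

Characteristic equation r² - 4r + 8 = 0 has discriminant (-4)² - 4·(8) = -16 < 0, so r = 2 ± 2i.
Hence u_h = C1*cos(2*t)*exp(2*t) + C2*exp(2*t)*sin(2*t).
Try u_p = A*cos(4*t) + B*sin(4*t). Substituting and equating the coefficients of cos(4t) and sin(4t) gives A = 1/5, B = -1/10, so u_p = -sin(4*t)/10 + cos(4*t)/5.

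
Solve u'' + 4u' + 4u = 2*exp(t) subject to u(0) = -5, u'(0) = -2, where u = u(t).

Characteristic equation r² + 4r + 4 = 0 has discriminant (4)² - 4·(4) = 0, so r = -2 is a repeated root.
Hence u_h = (C1 + C2*t)*exp(-2*t).
Try u_p = A*exp(t). Substituting into the equation and dividing by exp(t) gives A = 2/9, so u_p = 2*exp(t)/9.
General solution: u = 2*exp(t)/9 + C1*exp(-2*t) + C2*t*exp(-2*t).
Apply the initial conditions: u(0) = 2/9 + C1 = -5 and u'(0) = 2/9 + C2 - 2*C1 = -2. Solving gives C1 = -47/9, C2 = -38/3.

u = -47*exp(-2*t)/9 + 2*exp(t)/9 - 38*t*exp(-2*t)/3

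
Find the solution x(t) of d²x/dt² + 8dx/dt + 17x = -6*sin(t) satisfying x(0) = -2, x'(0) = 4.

Characteristic equation r² + 8r + 17 = 0 has discriminant (8)² - 4·(17) = -4 < 0, so r = -4 ± i.
Hence x_h = C1*cos(t)*exp(-4*t) + C2*exp(-4*t)*sin(t).
Try x_p = A*cos(t) + B*sin(t). Substituting and equating the coefficients of cos(t) and sin(t) gives A = 3/20, B = -3/10, so x_p = -3*sin(t)/10 + 3*cos(t)/20.
General solution: x = -3*sin(t)/10 + 3*cos(t)/20 + C1*cos(t)*exp(-4*t) + C2*exp(-4*t)*sin(t).
Apply the initial conditions: x(0) = 3/20 + C1 = -2 and x'(0) = -3/10 + C2 - 4*C1 = 4. Solving gives C1 = -43/20, C2 = -43/10.

x = -3*sin(t)/10 + 3*cos(t)/20 - 43*exp(-4*t)*sin(t)/10 - 43*cos(t)*exp(-4*t)/20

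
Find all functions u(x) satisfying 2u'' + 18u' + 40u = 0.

u = C1*exp(-5*x) + C2*exp(-4*x)

Divide through by 2: u'' + 9u' + 20u = 0.
Characteristic equation r² + 9r + 20 = 0 factors as (r + 5)(r + 4) = 0, so r = -5, -4.
Hence u_h = C1*exp(-5*x) + C2*exp(-4*x).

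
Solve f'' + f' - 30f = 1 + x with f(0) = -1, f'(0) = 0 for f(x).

Characteristic equation r² + r - 30 = 0 factors as (r + 6)(r - 5) = 0, so r = -6, 5.
Hence f_h = C1*exp(-6*x) + C2*exp(5*x).
For the particular solution try f_p = A0 + A1*x. Substituting and matching coefficients of each power of x gives A0 = -31/900, A1 = -1/30, so f_p = -31/900 - x/30.
General solution: f = -31/900 - x/30 + C1*exp(-6*x) + C2*exp(5*x).
Apply the initial conditions: f(0) = -31/900 + C1 + C2 = -1 and f'(0) = -1/30 - 6*C1 + 5*C2 = 0. Solving gives C1 = -175/396, C2 = -144/275.

f = -31/900 - 175*exp(-6*x)/396 - 144*exp(5*x)/275 - x/30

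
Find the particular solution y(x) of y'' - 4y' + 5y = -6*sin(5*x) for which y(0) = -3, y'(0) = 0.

Characteristic equation r² - 4r + 5 = 0 has discriminant (-4)² - 4·(5) = -4 < 0, so r = 2 ± i.
Hence y_h = C1*cos(x)*exp(2*x) + C2*exp(2*x)*sin(x).
Try y_p = A*cos(5*x) + B*sin(5*x). Substituting and equating the coefficients of cos(5x) and sin(5x) gives A = -3/20, B = 3/20, so y_p = -3*cos(5*x)/20 + 3*sin(5*x)/20.
General solution: y = -3*cos(5*x)/20 + 3*sin(5*x)/20 + C1*cos(x)*exp(2*x) + C2*exp(2*x)*sin(x).
Apply the initial conditions: y(0) = -3/20 + C1 = -3 and y'(0) = 3/4 + C2 + 2*C1 = 0. Solving gives C1 = -57/20, C2 = 99/20.

y = -3*cos(5*x)/20 + 3*sin(5*x)/20 - 57*cos(x)*exp(2*x)/20 + 99*exp(2*x)*sin(x)/20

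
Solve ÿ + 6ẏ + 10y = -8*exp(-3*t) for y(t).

Characteristic equation r² + 6r + 10 = 0 has discriminant (6)² - 4·(10) = -4 < 0, so r = -3 ± i.
Hence y_h = C1*cos(t)*exp(-3*t) + C2*exp(-3*t)*sin(t).
Try y_p = A*exp(-3*t). Substituting into the equation and dividing by exp(-3*t) gives A = -8, so y_p = -8*exp(-3*t).

y = -8*exp(-3*t) + C1*cos(t)*exp(-3*t) + C2*exp(-3*t)*sin(t)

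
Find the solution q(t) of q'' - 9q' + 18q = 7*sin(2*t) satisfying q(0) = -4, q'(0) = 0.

q = -326*exp(3*t)/39 + 49*sin(2*t)/260 + 63*cos(2*t)/260 + 247*exp(6*t)/60

Characteristic equation r² - 9r + 18 = 0 factors as (r - 6)(r - 3) = 0, so r = 6, 3.
Hence q_h = C1*exp(6*t) + C2*exp(3*t).
Try q_p = A*cos(2*t) + B*sin(2*t). Substituting and equating the coefficients of cos(2t) and sin(2t) gives A = 63/260, B = 49/260, so q_p = 49*sin(2*t)/260 + 63*cos(2*t)/260.
General solution: q = 49*sin(2*t)/260 + 63*cos(2*t)/260 + C1*exp(6*t) + C2*exp(3*t).
Apply the initial conditions: q(0) = 63/260 + C1 + C2 = -4 and q'(0) = 49/130 + 3*C2 + 6*C1 = 0. Solving gives C1 = 247/60, C2 = -326/39.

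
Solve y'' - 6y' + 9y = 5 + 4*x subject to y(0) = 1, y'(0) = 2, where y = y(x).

y = 23/27 + 4*x/9 + 4*exp(3*x)/27 + 10*x*exp(3*x)/9

Characteristic equation r² - 6r + 9 = 0 has discriminant (-6)² - 4·(9) = 0, so r = 3 is a repeated root.
Hence y_h = (C1 + C2*x)*exp(3*x).
For the particular solution try y_p = A0 + A1*x. Substituting and matching coefficients of each power of x gives A0 = 23/27, A1 = 4/9, so y_p = 23/27 + 4*x/9.
General solution: y = 23/27 + 4*x/9 + C1*exp(3*x) + C2*x*exp(3*x).
Apply the initial conditions: y(0) = 23/27 + C1 = 1 and y'(0) = 4/9 + C2 + 3*C1 = 2. Solving gives C1 = 4/27, C2 = 10/9.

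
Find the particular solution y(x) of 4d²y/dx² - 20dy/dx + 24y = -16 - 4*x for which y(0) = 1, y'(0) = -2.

y = -29/36 - 49*exp(3*x)/9 - x/6 + 29*exp(2*x)/4

Divide through by 4: y'' - 5y' + 6y = -4 - x.
Characteristic equation r² - 5r + 6 = 0 factors as (r - 2)(r - 3) = 0, so r = 2, 3.
Hence y_h = C1*exp(2*x) + C2*exp(3*x).
For the particular solution try y_p = A0 + A1*x. Substituting and matching coefficients of each power of x gives A0 = -29/36, A1 = -1/6, so y_p = -29/36 - x/6.
General solution: y = -29/36 - x/6 + C1*exp(2*x) + C2*exp(3*x).
Apply the initial conditions: y(0) = -29/36 + C1 + C2 = 1 and y'(0) = -1/6 + 2*C1 + 3*C2 = -2. Solving gives C1 = 29/4, C2 = -49/9.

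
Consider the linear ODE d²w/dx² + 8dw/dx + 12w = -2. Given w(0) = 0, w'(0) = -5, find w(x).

w = -1/6 - exp(-2*x) + 7*exp(-6*x)/6

Characteristic equation r² + 8r + 12 = 0 factors as (r + 2)(r + 6) = 0, so r = -2, -6.
Hence w_h = C1*exp(-2*x) + C2*exp(-6*x).
For the particular solution try w_p = A0. Substituting and matching coefficients of each power of x gives A0 = -1/6, so w_p = -1/6.
General solution: w = -1/6 + C1*exp(-2*x) + C2*exp(-6*x).
Apply the initial conditions: w(0) = -1/6 + C1 + C2 = 0 and w'(0) = -6*C2 - 2*C1 = -5. Solving gives C1 = -1, C2 = 7/6.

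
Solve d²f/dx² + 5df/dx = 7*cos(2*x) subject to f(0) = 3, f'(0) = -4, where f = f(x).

Characteristic equation r² + 5r = 0 factors as (r + 5)r = 0, so r = -5, 0.
Hence f_h = C1*exp(-5*x) + C2.
Try f_p = A*cos(2*x) + B*sin(2*x). Substituting and equating the coefficients of cos(2x) and sin(2x) gives A = -7/29, B = 35/58, so f_p = -7*cos(2*x)/29 + 35*sin(2*x)/58.
General solution: f = C2 - 7*cos(2*x)/29 + 35*sin(2*x)/58 + C1*exp(-5*x).
Apply the initial conditions: f(0) = -7/29 + C1 + C2 = 3 and f'(0) = 35/29 - 5*C1 = -4. Solving gives C1 = 151/145, C2 = 11/5.

f = 11/5 - 7*cos(2*x)/29 + 35*sin(2*x)/58 + 151*exp(-5*x)/145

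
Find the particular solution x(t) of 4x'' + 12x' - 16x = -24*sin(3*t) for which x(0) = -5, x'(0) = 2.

x = -157*exp(-4*t)/125 - 99*exp(t)/25 + 27*cos(3*t)/125 + 39*sin(3*t)/125

Divide through by 4: x'' + 3x' - 4x = -6*sin(3*t).
Characteristic equation r² + 3r - 4 = 0 factors as (r - 1)(r + 4) = 0, so r = 1, -4.
Hence x_h = C1*exp(t) + C2*exp(-4*t).
Try x_p = A*cos(3*t) + B*sin(3*t). Substituting and equating the coefficients of cos(3t) and sin(3t) gives A = 27/125, B = 39/125, so x_p = 27*cos(3*t)/125 + 39*sin(3*t)/125.
General solution: x = 27*cos(3*t)/125 + 39*sin(3*t)/125 + C1*exp(t) + C2*exp(-4*t).
Apply the initial conditions: x(0) = 27/125 + C1 + C2 = -5 and x'(0) = 117/125 + C1 - 4*C2 = 2. Solving gives C1 = -99/25, C2 = -157/125.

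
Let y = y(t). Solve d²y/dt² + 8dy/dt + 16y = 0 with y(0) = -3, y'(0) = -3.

y = -3*exp(-4*t) - 15*t*exp(-4*t)

Characteristic equation r² + 8r + 16 = 0 has discriminant (8)² - 4·(16) = 0, so r = -4 is a repeated root.
Hence y_h = (C1 + C2*t)*exp(-4*t).
Apply the initial conditions: y(0) = C1 = -3 and y'(0) = C2 - 4*C1 = -3. Solving gives C1 = -3, C2 = -15.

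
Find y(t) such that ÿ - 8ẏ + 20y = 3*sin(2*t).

y = 3*cos(2*t)/32 + 3*sin(2*t)/32 + C1*cos(2*t)*exp(4*t) + C2*exp(4*t)*sin(2*t)

Characteristic equation r² - 8r + 20 = 0 has discriminant (-8)² - 4·(20) = -16 < 0, so r = 4 ± 2i.
Hence y_h = C1*cos(2*t)*exp(4*t) + C2*exp(4*t)*sin(2*t).
Try y_p = A*cos(2*t) + B*sin(2*t). Substituting and equating the coefficients of cos(2t) and sin(2t) gives A = 3/32, B = 3/32, so y_p = 3*cos(2*t)/32 + 3*sin(2*t)/32.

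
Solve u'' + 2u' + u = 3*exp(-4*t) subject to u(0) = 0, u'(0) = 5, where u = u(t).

u = -exp(-t)/3 + exp(-4*t)/3 + 6*t*exp(-t)

Characteristic equation r² + 2r + 1 = 0 has discriminant (2)² - 4·(1) = 0, so r = -1 is a repeated root.
Hence u_h = (C1 + C2*t)*exp(-t).
Try u_p = A*exp(-4*t). Substituting into the equation and dividing by exp(-4*t) gives A = 1/3, so u_p = exp(-4*t)/3.
General solution: u = exp(-4*t)/3 + C1*exp(-t) + C2*t*exp(-t).
Apply the initial conditions: u(0) = 1/3 + C1 = 0 and u'(0) = -4/3 + C2 - C1 = 5. Solving gives C1 = -1/3, C2 = 6.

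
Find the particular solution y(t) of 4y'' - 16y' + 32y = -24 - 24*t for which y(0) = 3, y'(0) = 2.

Divide through by 4: y'' - 4y' + 8y = -6 - 6*t.
Characteristic equation r² - 4r + 8 = 0 has discriminant (-4)² - 4·(8) = -16 < 0, so r = 2 ± 2i.
Hence y_h = C1*cos(2*t)*exp(2*t) + C2*exp(2*t)*sin(2*t).
For the particular solution try y_p = A0 + A1*t. Substituting and matching coefficients of each power of t gives A0 = -9/8, A1 = -3/4, so y_p = -9/8 - 3*t/4.
General solution: y = -9/8 - 3*t/4 + C1*cos(2*t)*exp(2*t) + C2*exp(2*t)*sin(2*t).
Apply the initial conditions: y(0) = -9/8 + C1 = 3 and y'(0) = -3/4 + 2*C1 + 2*C2 = 2. Solving gives C1 = 33/8, C2 = -11/4.

y = -9/8 - 3*t/4 - 11*exp(2*t)*sin(2*t)/4 + 33*cos(2*t)*exp(2*t)/8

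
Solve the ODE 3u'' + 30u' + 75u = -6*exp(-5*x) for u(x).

Divide through by 3: u'' + 10u' + 25u = -2*exp(-5*x).
Characteristic equation r² + 10r + 25 = 0 has discriminant (10)² - 4·(25) = 0, so r = -5 is a repeated root.
Hence u_h = (C1 + C2*x)*exp(-5*x).
Since exp(-5*x) solves the homogeneous equation (r = -5 is a root of multiplicity 2), multiply the trial by x^2. Try u_p = A*x^2*exp(-5*x). Substituting into the equation and dividing by exp(-5*x) gives A = -1, so u_p = -x^2*exp(-5*x).

u = C1*exp(-5*x) - x**2*exp(-5*x) + C2*x*exp(-5*x)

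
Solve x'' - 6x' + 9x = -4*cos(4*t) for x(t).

x = 28*cos(4*t)/625 + 96*sin(4*t)/625 + C1*exp(3*t) + C2*t*exp(3*t)

Characteristic equation r² - 6r + 9 = 0 has discriminant (-6)² - 4·(9) = 0, so r = 3 is a repeated root.
Hence x_h = (C1 + C2*t)*exp(3*t).
Try x_p = A*cos(4*t) + B*sin(4*t). Substituting and equating the coefficients of cos(4t) and sin(4t) gives A = 28/625, B = 96/625, so x_p = 28*cos(4*t)/625 + 96*sin(4*t)/625.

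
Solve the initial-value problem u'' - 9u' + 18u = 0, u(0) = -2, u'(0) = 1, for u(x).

Characteristic equation r² - 9r + 18 = 0 factors as (r - 6)(r - 3) = 0, so r = 6, 3.
Hence u_h = C1*exp(6*x) + C2*exp(3*x).
Apply the initial conditions: u(0) = C1 + C2 = -2 and u'(0) = 3*C2 + 6*C1 = 1. Solving gives C1 = 7/3, C2 = -13/3.

u = -13*exp(3*x)/3 + 7*exp(6*x)/3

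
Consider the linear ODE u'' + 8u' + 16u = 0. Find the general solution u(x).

u = C1*exp(-4*x) + C2*x*exp(-4*x)

Characteristic equation r² + 8r + 16 = 0 has discriminant (8)² - 4·(16) = 0, so r = -4 is a repeated root.
Hence u_h = (C1 + C2*x)*exp(-4*x).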